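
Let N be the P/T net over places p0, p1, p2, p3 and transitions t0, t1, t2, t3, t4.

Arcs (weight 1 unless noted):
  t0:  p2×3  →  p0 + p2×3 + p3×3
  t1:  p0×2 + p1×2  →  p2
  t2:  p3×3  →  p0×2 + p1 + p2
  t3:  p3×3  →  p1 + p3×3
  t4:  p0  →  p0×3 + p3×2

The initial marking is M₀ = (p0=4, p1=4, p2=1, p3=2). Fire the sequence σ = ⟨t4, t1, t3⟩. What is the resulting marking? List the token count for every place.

step 1: fire t4:  (p0=4, p1=4, p2=1, p3=2) → (p0=6, p1=4, p2=1, p3=4)
step 2: fire t1:  (p0=6, p1=4, p2=1, p3=4) → (p0=4, p1=2, p2=2, p3=4)
step 3: fire t3:  (p0=4, p1=2, p2=2, p3=4) → (p0=4, p1=3, p2=2, p3=4)

(p0=4, p1=3, p2=2, p3=4)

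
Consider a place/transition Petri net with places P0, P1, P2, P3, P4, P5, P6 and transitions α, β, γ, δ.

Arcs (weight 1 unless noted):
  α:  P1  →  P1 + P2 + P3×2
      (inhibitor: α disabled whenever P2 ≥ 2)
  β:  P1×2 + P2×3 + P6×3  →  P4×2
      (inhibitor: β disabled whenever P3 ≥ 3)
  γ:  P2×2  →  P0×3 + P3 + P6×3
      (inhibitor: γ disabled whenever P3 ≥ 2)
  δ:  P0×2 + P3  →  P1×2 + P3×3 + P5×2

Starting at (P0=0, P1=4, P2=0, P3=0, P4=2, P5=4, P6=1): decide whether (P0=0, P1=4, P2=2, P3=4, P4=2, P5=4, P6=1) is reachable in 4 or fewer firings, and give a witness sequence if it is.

YES — reachable via ⟨α, α⟩ (2 firings)

step 1: fire α:  (P0=0, P1=4, P2=0, P3=0, P4=2, P5=4, P6=1) → (P0=0, P1=4, P2=1, P3=2, P4=2, P5=4, P6=1)
step 2: fire α:  (P0=0, P1=4, P2=1, P3=2, P4=2, P5=4, P6=1) → (P0=0, P1=4, P2=2, P3=4, P4=2, P5=4, P6=1)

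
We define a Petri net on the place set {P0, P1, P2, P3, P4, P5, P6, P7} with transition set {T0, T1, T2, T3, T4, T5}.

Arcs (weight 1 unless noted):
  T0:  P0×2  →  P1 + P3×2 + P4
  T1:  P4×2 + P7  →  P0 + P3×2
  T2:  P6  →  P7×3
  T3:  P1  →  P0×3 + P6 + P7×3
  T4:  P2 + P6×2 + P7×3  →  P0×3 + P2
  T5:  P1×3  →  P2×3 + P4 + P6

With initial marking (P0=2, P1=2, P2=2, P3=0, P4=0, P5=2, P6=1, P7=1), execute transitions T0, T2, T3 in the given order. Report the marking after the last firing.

step 1: fire T0:  (P0=2, P1=2, P2=2, P3=0, P4=0, P5=2, P6=1, P7=1) → (P0=0, P1=3, P2=2, P3=2, P4=1, P5=2, P6=1, P7=1)
step 2: fire T2:  (P0=0, P1=3, P2=2, P3=2, P4=1, P5=2, P6=1, P7=1) → (P0=0, P1=3, P2=2, P3=2, P4=1, P5=2, P6=0, P7=4)
step 3: fire T3:  (P0=0, P1=3, P2=2, P3=2, P4=1, P5=2, P6=0, P7=4) → (P0=3, P1=2, P2=2, P3=2, P4=1, P5=2, P6=1, P7=7)

(P0=3, P1=2, P2=2, P3=2, P4=1, P5=2, P6=1, P7=7)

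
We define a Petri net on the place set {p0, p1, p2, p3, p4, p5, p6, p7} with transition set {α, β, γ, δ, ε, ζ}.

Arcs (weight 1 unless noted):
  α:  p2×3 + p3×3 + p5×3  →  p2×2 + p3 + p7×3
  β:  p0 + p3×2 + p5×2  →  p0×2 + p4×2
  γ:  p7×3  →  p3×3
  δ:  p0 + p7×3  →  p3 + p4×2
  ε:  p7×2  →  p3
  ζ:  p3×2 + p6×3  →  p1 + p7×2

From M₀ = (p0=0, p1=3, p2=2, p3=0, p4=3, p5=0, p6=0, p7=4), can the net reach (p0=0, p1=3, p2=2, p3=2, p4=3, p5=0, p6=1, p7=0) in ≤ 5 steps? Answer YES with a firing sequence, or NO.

depth 0: 1 marking
depth 1: 3 markings reached so far
depth 2: 4 markings reached so far
depth 3: 4 markings reached so far
(frontier empty at depth 3; search complete)
target is not among the 4 markings reachable within 5 steps

NO — not reachable within 5 firings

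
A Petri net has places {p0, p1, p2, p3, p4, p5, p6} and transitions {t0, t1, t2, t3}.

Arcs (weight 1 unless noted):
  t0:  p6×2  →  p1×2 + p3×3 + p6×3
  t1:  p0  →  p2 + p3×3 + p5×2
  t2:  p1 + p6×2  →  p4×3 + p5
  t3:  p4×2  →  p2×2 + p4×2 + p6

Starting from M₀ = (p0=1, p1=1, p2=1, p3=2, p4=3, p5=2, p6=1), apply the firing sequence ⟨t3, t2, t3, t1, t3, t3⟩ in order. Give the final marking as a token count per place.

(p0=0, p1=0, p2=10, p3=5, p4=6, p5=5, p6=3)

step 1: fire t3:  (p0=1, p1=1, p2=1, p3=2, p4=3, p5=2, p6=1) → (p0=1, p1=1, p2=3, p3=2, p4=3, p5=2, p6=2)
step 2: fire t2:  (p0=1, p1=1, p2=3, p3=2, p4=3, p5=2, p6=2) → (p0=1, p1=0, p2=3, p3=2, p4=6, p5=3, p6=0)
step 3: fire t3:  (p0=1, p1=0, p2=3, p3=2, p4=6, p5=3, p6=0) → (p0=1, p1=0, p2=5, p3=2, p4=6, p5=3, p6=1)
step 4: fire t1:  (p0=1, p1=0, p2=5, p3=2, p4=6, p5=3, p6=1) → (p0=0, p1=0, p2=6, p3=5, p4=6, p5=5, p6=1)
step 5: fire t3:  (p0=0, p1=0, p2=6, p3=5, p4=6, p5=5, p6=1) → (p0=0, p1=0, p2=8, p3=5, p4=6, p5=5, p6=2)
step 6: fire t3:  (p0=0, p1=0, p2=8, p3=5, p4=6, p5=5, p6=2) → (p0=0, p1=0, p2=10, p3=5, p4=6, p5=5, p6=3)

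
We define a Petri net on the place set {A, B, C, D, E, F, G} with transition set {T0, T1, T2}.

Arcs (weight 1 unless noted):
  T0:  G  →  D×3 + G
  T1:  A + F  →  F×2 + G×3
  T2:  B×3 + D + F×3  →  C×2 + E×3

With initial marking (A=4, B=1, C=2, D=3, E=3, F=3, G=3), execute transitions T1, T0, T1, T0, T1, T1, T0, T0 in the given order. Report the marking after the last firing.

(A=0, B=1, C=2, D=15, E=3, F=7, G=15)

step 1: fire T1:  (A=4, B=1, C=2, D=3, E=3, F=3, G=3) → (A=3, B=1, C=2, D=3, E=3, F=4, G=6)
step 2: fire T0:  (A=3, B=1, C=2, D=3, E=3, F=4, G=6) → (A=3, B=1, C=2, D=6, E=3, F=4, G=6)
step 3: fire T1:  (A=3, B=1, C=2, D=6, E=3, F=4, G=6) → (A=2, B=1, C=2, D=6, E=3, F=5, G=9)
step 4: fire T0:  (A=2, B=1, C=2, D=6, E=3, F=5, G=9) → (A=2, B=1, C=2, D=9, E=3, F=5, G=9)
step 5: fire T1:  (A=2, B=1, C=2, D=9, E=3, F=5, G=9) → (A=1, B=1, C=2, D=9, E=3, F=6, G=12)
step 6: fire T1:  (A=1, B=1, C=2, D=9, E=3, F=6, G=12) → (A=0, B=1, C=2, D=9, E=3, F=7, G=15)
step 7: fire T0:  (A=0, B=1, C=2, D=9, E=3, F=7, G=15) → (A=0, B=1, C=2, D=12, E=3, F=7, G=15)
step 8: fire T0:  (A=0, B=1, C=2, D=12, E=3, F=7, G=15) → (A=0, B=1, C=2, D=15, E=3, F=7, G=15)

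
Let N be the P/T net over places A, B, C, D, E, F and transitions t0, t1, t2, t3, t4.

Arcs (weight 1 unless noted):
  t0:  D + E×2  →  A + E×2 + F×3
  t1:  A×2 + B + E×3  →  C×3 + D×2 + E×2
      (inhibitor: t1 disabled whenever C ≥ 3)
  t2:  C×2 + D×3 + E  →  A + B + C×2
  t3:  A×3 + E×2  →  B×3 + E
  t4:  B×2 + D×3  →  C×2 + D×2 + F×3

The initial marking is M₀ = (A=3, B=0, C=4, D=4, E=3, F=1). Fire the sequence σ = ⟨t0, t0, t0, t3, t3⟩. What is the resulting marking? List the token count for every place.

step 1: fire t0:  (A=3, B=0, C=4, D=4, E=3, F=1) → (A=4, B=0, C=4, D=3, E=3, F=4)
step 2: fire t0:  (A=4, B=0, C=4, D=3, E=3, F=4) → (A=5, B=0, C=4, D=2, E=3, F=7)
step 3: fire t0:  (A=5, B=0, C=4, D=2, E=3, F=7) → (A=6, B=0, C=4, D=1, E=3, F=10)
step 4: fire t3:  (A=6, B=0, C=4, D=1, E=3, F=10) → (A=3, B=3, C=4, D=1, E=2, F=10)
step 5: fire t3:  (A=3, B=3, C=4, D=1, E=2, F=10) → (A=0, B=6, C=4, D=1, E=1, F=10)

(A=0, B=6, C=4, D=1, E=1, F=10)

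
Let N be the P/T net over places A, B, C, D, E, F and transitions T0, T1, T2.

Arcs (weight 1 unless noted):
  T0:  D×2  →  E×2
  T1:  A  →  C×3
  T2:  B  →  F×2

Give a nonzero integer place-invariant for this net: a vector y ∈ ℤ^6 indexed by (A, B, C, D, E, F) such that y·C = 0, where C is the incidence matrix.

y = (A:3, B:0, C:1, D:0, E:0, F:0)

Incidence matrix C (rows=places, cols=transitions):
       T0   T1   T2
    A   0   -1    0
    B   0    0   -1
    C   0    3    0
    D  -2    0    0
    E   2    0    0
    F   0    0    2

Candidate y = [3, 0, 1, 0, 0, 0]; check y·C column-wise:
  col T0: 3·0 + 1·0 + 0·-2 + 0·2 = 0
  col T1: 3·-1 + 1·3 = 0
  col T2: 3·0 + 0·-1 + 1·0 + 0·2 = 0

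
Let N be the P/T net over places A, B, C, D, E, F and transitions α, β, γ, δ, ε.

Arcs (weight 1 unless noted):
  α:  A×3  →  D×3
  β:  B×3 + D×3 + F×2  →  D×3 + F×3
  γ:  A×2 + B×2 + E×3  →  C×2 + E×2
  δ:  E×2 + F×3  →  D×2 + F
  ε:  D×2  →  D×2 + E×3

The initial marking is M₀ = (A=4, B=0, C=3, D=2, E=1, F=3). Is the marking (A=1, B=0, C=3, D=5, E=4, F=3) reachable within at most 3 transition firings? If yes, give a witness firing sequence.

YES — reachable via ⟨α, ε⟩ (2 firings)

step 1: fire α:  (A=4, B=0, C=3, D=2, E=1, F=3) → (A=1, B=0, C=3, D=5, E=1, F=3)
step 2: fire ε:  (A=1, B=0, C=3, D=5, E=1, F=3) → (A=1, B=0, C=3, D=5, E=4, F=3)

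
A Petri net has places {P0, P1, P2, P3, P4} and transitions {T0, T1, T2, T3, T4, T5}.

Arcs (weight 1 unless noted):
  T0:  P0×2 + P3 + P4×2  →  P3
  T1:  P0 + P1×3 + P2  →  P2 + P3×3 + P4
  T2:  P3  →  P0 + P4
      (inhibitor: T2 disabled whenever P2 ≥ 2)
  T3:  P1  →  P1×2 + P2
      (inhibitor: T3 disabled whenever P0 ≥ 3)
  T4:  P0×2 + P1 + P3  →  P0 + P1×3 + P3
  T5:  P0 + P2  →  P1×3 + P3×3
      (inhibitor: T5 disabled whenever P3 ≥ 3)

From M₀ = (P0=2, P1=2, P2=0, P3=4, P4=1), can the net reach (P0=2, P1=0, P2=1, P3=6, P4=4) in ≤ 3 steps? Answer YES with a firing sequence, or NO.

depth 0: 1 marking
depth 1: 4 markings reached so far
depth 2: 11 markings reached so far
depth 3: 24 markings reached so far
target is not among the 24 markings reachable within 3 steps

NO — not reachable within 3 firings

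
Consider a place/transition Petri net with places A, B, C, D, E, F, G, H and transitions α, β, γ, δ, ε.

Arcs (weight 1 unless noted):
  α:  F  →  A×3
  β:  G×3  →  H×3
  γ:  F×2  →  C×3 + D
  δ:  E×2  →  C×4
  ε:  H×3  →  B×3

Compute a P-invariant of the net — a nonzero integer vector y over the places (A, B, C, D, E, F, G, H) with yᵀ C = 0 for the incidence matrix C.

Incidence matrix C (rows=places, cols=transitions):
        α    β    γ    δ    ε
    A   3    0    0    0    0
    B   0    0    0    0    3
    C   0    0    3    4    0
    D   0    0    1    0    0
    E   0    0    0   -2    0
    F  -1    0   -2    0    0
    G   0   -3    0    0    0
    H   0    3    0    0   -3

Candidate y = [0, 0, 1, -3, 2, 0, 0, 0]; check y·C column-wise:
  col α: 0·3 + 1·0 + -3·0 + 2·0 + 0·-1 = 0
  col β: 1·0 + -3·0 + 2·0 + 0·-3 + 0·3 = 0
  col γ: 1·3 + -3·1 + 2·0 + 0·-2 = 0
  col δ: 1·4 + -3·0 + 2·-2 = 0
  col ε: 0·3 + 1·0 + -3·0 + 2·0 + 0·-3 = 0

y = (A:0, B:0, C:1, D:-3, E:2, F:0, G:0, H:0)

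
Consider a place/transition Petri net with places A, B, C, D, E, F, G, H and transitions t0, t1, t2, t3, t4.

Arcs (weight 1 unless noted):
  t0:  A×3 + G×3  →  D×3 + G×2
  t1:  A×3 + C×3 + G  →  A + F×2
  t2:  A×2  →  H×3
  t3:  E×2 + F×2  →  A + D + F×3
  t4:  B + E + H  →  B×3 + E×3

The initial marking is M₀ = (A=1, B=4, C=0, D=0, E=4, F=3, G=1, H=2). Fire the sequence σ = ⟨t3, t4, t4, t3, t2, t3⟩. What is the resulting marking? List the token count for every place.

step 1: fire t3:  (A=1, B=4, C=0, D=0, E=4, F=3, G=1, H=2) → (A=2, B=4, C=0, D=1, E=2, F=4, G=1, H=2)
step 2: fire t4:  (A=2, B=4, C=0, D=1, E=2, F=4, G=1, H=2) → (A=2, B=6, C=0, D=1, E=4, F=4, G=1, H=1)
step 3: fire t4:  (A=2, B=6, C=0, D=1, E=4, F=4, G=1, H=1) → (A=2, B=8, C=0, D=1, E=6, F=4, G=1, H=0)
step 4: fire t3:  (A=2, B=8, C=0, D=1, E=6, F=4, G=1, H=0) → (A=3, B=8, C=0, D=2, E=4, F=5, G=1, H=0)
step 5: fire t2:  (A=3, B=8, C=0, D=2, E=4, F=5, G=1, H=0) → (A=1, B=8, C=0, D=2, E=4, F=5, G=1, H=3)
step 6: fire t3:  (A=1, B=8, C=0, D=2, E=4, F=5, G=1, H=3) → (A=2, B=8, C=0, D=3, E=2, F=6, G=1, H=3)

(A=2, B=8, C=0, D=3, E=2, F=6, G=1, H=3)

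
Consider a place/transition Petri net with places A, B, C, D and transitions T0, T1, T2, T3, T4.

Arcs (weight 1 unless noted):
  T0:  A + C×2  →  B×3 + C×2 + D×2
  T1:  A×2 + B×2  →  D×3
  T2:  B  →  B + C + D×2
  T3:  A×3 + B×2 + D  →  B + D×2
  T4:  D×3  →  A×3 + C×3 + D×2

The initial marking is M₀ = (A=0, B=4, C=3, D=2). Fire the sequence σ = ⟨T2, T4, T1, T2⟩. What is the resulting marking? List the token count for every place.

(A=1, B=2, C=8, D=8)

step 1: fire T2:  (A=0, B=4, C=3, D=2) → (A=0, B=4, C=4, D=4)
step 2: fire T4:  (A=0, B=4, C=4, D=4) → (A=3, B=4, C=7, D=3)
step 3: fire T1:  (A=3, B=4, C=7, D=3) → (A=1, B=2, C=7, D=6)
step 4: fire T2:  (A=1, B=2, C=7, D=6) → (A=1, B=2, C=8, D=8)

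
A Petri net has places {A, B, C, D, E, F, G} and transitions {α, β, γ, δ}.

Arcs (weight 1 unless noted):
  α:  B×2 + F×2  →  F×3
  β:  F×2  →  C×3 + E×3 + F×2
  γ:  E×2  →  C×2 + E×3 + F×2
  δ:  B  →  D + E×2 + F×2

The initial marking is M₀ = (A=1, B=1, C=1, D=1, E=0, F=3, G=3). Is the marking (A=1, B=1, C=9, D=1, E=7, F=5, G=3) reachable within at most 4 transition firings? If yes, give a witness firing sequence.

step 1: fire β:  (A=1, B=1, C=1, D=1, E=0, F=3, G=3) → (A=1, B=1, C=4, D=1, E=3, F=3, G=3)
step 2: fire β:  (A=1, B=1, C=4, D=1, E=3, F=3, G=3) → (A=1, B=1, C=7, D=1, E=6, F=3, G=3)
step 3: fire γ:  (A=1, B=1, C=7, D=1, E=6, F=3, G=3) → (A=1, B=1, C=9, D=1, E=7, F=5, G=3)

YES — reachable via ⟨β, β, γ⟩ (3 firings)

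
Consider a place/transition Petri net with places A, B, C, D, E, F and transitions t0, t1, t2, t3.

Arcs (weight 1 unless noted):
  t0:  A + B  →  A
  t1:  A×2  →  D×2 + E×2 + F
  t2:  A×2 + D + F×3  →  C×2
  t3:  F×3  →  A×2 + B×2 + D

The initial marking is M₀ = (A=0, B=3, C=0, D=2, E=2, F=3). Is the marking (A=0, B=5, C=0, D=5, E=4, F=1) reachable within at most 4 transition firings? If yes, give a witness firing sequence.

YES — reachable via ⟨t3, t1⟩ (2 firings)

step 1: fire t3:  (A=0, B=3, C=0, D=2, E=2, F=3) → (A=2, B=5, C=0, D=3, E=2, F=0)
step 2: fire t1:  (A=2, B=5, C=0, D=3, E=2, F=0) → (A=0, B=5, C=0, D=5, E=4, F=1)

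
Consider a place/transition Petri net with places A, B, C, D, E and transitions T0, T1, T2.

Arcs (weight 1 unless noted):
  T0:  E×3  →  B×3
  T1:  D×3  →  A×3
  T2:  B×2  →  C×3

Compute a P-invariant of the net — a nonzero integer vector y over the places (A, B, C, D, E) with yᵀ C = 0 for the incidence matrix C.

y = (A:1, B:0, C:0, D:1, E:0)

Incidence matrix C (rows=places, cols=transitions):
       T0   T1   T2
    A   0    3    0
    B   3    0   -2
    C   0    0    3
    D   0   -3    0
    E  -3    0    0

Candidate y = [1, 0, 0, 1, 0]; check y·C column-wise:
  col T0: 1·0 + 0·3 + 1·0 + 0·-3 = 0
  col T1: 1·3 + 1·-3 = 0
  col T2: 1·0 + 0·-2 + 0·3 + 1·0 = 0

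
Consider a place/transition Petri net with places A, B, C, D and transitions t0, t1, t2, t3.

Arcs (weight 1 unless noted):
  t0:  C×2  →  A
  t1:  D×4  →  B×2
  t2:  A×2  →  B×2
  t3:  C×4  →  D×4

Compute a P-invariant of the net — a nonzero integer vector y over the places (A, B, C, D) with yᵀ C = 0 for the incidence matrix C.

Incidence matrix C (rows=places, cols=transitions):
       t0   t1   t2   t3
    A   1    0   -2    0
    B   0    2    2    0
    C  -2    0    0   -4
    D   0   -4    0    4

Candidate y = [2, 2, 1, 1]; check y·C column-wise:
  col t0: 2·1 + 2·0 + 1·-2 + 1·0 = 0
  col t1: 2·0 + 2·2 + 1·0 + 1·-4 = 0
  col t2: 2·-2 + 2·2 + 1·0 + 1·0 = 0
  col t3: 2·0 + 2·0 + 1·-4 + 1·4 = 0

y = (A:2, B:2, C:1, D:1)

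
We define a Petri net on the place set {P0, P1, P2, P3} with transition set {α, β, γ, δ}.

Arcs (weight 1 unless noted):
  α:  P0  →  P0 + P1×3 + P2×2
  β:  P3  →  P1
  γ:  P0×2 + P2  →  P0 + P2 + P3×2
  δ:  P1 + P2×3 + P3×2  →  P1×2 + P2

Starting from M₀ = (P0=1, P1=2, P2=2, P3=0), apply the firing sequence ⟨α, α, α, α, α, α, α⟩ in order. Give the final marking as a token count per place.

(P0=1, P1=23, P2=16, P3=0)

step 1: fire α:  (P0=1, P1=2, P2=2, P3=0) → (P0=1, P1=5, P2=4, P3=0)
step 2: fire α:  (P0=1, P1=5, P2=4, P3=0) → (P0=1, P1=8, P2=6, P3=0)
step 3: fire α:  (P0=1, P1=8, P2=6, P3=0) → (P0=1, P1=11, P2=8, P3=0)
step 4: fire α:  (P0=1, P1=11, P2=8, P3=0) → (P0=1, P1=14, P2=10, P3=0)
step 5: fire α:  (P0=1, P1=14, P2=10, P3=0) → (P0=1, P1=17, P2=12, P3=0)
step 6: fire α:  (P0=1, P1=17, P2=12, P3=0) → (P0=1, P1=20, P2=14, P3=0)
step 7: fire α:  (P0=1, P1=20, P2=14, P3=0) → (P0=1, P1=23, P2=16, P3=0)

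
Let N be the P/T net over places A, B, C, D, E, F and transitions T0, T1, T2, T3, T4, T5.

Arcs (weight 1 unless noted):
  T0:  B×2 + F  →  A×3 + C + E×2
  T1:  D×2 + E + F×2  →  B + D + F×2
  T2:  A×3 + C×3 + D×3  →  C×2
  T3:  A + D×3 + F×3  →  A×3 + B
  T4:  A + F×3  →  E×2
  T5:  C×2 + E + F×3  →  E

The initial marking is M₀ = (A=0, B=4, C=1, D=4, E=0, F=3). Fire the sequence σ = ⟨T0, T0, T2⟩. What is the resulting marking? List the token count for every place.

step 1: fire T0:  (A=0, B=4, C=1, D=4, E=0, F=3) → (A=3, B=2, C=2, D=4, E=2, F=2)
step 2: fire T0:  (A=3, B=2, C=2, D=4, E=2, F=2) → (A=6, B=0, C=3, D=4, E=4, F=1)
step 3: fire T2:  (A=6, B=0, C=3, D=4, E=4, F=1) → (A=3, B=0, C=2, D=1, E=4, F=1)

(A=3, B=0, C=2, D=1, E=4, F=1)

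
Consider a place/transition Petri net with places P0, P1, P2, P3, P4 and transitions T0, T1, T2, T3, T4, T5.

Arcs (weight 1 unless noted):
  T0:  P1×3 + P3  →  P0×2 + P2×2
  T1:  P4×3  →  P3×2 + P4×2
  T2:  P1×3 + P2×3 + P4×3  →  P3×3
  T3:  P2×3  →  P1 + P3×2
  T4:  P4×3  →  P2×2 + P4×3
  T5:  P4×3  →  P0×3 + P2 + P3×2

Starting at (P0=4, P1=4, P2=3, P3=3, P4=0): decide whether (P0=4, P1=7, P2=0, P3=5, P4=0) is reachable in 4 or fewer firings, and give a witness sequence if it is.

NO — not reachable within 4 firings

depth 0: 1 marking
depth 1: 3 markings reached so far
depth 2: 4 markings reached so far
depth 3: 4 markings reached so far
(frontier empty at depth 3; search complete)
target is not among the 4 markings reachable within 4 steps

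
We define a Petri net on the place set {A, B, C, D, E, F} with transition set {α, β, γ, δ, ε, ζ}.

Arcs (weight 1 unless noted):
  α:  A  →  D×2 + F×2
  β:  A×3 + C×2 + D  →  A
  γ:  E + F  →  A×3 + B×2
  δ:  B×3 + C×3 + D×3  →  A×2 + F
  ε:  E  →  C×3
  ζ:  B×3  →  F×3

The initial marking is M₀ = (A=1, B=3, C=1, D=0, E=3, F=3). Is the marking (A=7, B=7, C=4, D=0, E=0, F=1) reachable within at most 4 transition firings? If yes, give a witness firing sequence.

step 1: fire γ:  (A=1, B=3, C=1, D=0, E=3, F=3) → (A=4, B=5, C=1, D=0, E=2, F=2)
step 2: fire γ:  (A=4, B=5, C=1, D=0, E=2, F=2) → (A=7, B=7, C=1, D=0, E=1, F=1)
step 3: fire ε:  (A=7, B=7, C=1, D=0, E=1, F=1) → (A=7, B=7, C=4, D=0, E=0, F=1)

YES — reachable via ⟨γ, γ, ε⟩ (3 firings)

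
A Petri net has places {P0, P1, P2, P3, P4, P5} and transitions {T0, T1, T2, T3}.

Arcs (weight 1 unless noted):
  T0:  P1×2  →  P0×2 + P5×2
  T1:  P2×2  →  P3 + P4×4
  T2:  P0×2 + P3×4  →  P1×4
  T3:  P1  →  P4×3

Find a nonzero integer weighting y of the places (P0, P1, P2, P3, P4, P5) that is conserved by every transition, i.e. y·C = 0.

Incidence matrix C (rows=places, cols=transitions):
       T0   T1   T2   T3
   P0   2    0   -2    0
   P1  -2    0    4   -1
   P2   0   -2    0    0
   P3   0    1   -4    0
   P4   0    4    0    3
   P5   2    0    0    0

Candidate y = [12, 12, 11, 6, 4, 0]; check y·C column-wise:
  col T0: 12·2 + 12·-2 + 11·0 + 6·0 + 4·0 + 0·2 = 0
  col T1: 12·0 + 12·0 + 11·-2 + 6·1 + 4·4 = 0
  col T2: 12·-2 + 12·4 + 11·0 + 6·-4 + 4·0 = 0
  col T3: 12·0 + 12·-1 + 11·0 + 6·0 + 4·3 = 0

y = (P0:12, P1:12, P2:11, P3:6, P4:4, P5:0)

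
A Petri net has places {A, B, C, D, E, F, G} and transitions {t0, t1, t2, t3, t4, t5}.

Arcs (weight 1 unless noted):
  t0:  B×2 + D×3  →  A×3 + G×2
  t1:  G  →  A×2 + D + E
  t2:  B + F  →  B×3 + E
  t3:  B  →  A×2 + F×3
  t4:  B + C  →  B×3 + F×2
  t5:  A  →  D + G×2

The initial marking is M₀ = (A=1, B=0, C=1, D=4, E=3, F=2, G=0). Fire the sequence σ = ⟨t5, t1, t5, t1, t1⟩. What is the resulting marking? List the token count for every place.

step 1: fire t5:  (A=1, B=0, C=1, D=4, E=3, F=2, G=0) → (A=0, B=0, C=1, D=5, E=3, F=2, G=2)
step 2: fire t1:  (A=0, B=0, C=1, D=5, E=3, F=2, G=2) → (A=2, B=0, C=1, D=6, E=4, F=2, G=1)
step 3: fire t5:  (A=2, B=0, C=1, D=6, E=4, F=2, G=1) → (A=1, B=0, C=1, D=7, E=4, F=2, G=3)
step 4: fire t1:  (A=1, B=0, C=1, D=7, E=4, F=2, G=3) → (A=3, B=0, C=1, D=8, E=5, F=2, G=2)
step 5: fire t1:  (A=3, B=0, C=1, D=8, E=5, F=2, G=2) → (A=5, B=0, C=1, D=9, E=6, F=2, G=1)

(A=5, B=0, C=1, D=9, E=6, F=2, G=1)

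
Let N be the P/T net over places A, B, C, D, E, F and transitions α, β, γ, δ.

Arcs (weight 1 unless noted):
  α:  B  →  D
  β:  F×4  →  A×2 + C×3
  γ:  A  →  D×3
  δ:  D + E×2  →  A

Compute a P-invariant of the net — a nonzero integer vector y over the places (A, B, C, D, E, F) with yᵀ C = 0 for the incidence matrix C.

y = (A:3, B:1, C:-2, D:1, E:1, F:0)

Incidence matrix C (rows=places, cols=transitions):
        α    β    γ    δ
    A   0    2   -1    1
    B  -1    0    0    0
    C   0    3    0    0
    D   1    0    3   -1
    E   0    0    0   -2
    F   0   -4    0    0

Candidate y = [3, 1, -2, 1, 1, 0]; check y·C column-wise:
  col α: 3·0 + 1·-1 + -2·0 + 1·1 + 1·0 = 0
  col β: 3·2 + 1·0 + -2·3 + 1·0 + 1·0 + 0·-4 = 0
  col γ: 3·-1 + 1·0 + -2·0 + 1·3 + 1·0 = 0
  col δ: 3·1 + 1·0 + -2·0 + 1·-1 + 1·-2 = 0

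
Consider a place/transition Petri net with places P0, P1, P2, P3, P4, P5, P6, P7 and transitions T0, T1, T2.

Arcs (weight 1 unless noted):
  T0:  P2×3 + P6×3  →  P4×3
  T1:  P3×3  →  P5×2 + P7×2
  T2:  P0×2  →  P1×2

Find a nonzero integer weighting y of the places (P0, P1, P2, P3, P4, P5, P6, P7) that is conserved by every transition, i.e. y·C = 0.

y = (P0:1, P1:1, P2:0, P3:0, P4:0, P5:0, P6:0, P7:0)

Incidence matrix C (rows=places, cols=transitions):
       T0   T1   T2
   P0   0    0   -2
   P1   0    0    2
   P2  -3    0    0
   P3   0   -3    0
   P4   3    0    0
   P5   0    2    0
   P6  -3    0    0
   P7   0    2    0

Candidate y = [1, 1, 0, 0, 0, 0, 0, 0]; check y·C column-wise:
  col T0: 1·0 + 1·0 + 0·-3 + 0·3 + 0·-3 = 0
  col T1: 1·0 + 1·0 + 0·-3 + 0·2 + 0·2 = 0
  col T2: 1·-2 + 1·2 = 0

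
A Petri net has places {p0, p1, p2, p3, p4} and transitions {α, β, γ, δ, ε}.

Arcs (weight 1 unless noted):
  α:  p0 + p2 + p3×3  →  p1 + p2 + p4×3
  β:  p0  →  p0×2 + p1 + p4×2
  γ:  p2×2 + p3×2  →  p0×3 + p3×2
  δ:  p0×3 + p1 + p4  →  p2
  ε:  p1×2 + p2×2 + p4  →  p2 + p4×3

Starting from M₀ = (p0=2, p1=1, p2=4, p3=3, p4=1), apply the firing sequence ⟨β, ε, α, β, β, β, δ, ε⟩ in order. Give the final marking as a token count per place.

(p0=2, p1=1, p2=3, p3=0, p4=15)

step 1: fire β:  (p0=2, p1=1, p2=4, p3=3, p4=1) → (p0=3, p1=2, p2=4, p3=3, p4=3)
step 2: fire ε:  (p0=3, p1=2, p2=4, p3=3, p4=3) → (p0=3, p1=0, p2=3, p3=3, p4=5)
step 3: fire α:  (p0=3, p1=0, p2=3, p3=3, p4=5) → (p0=2, p1=1, p2=3, p3=0, p4=8)
step 4: fire β:  (p0=2, p1=1, p2=3, p3=0, p4=8) → (p0=3, p1=2, p2=3, p3=0, p4=10)
step 5: fire β:  (p0=3, p1=2, p2=3, p3=0, p4=10) → (p0=4, p1=3, p2=3, p3=0, p4=12)
step 6: fire β:  (p0=4, p1=3, p2=3, p3=0, p4=12) → (p0=5, p1=4, p2=3, p3=0, p4=14)
step 7: fire δ:  (p0=5, p1=4, p2=3, p3=0, p4=14) → (p0=2, p1=3, p2=4, p3=0, p4=13)
step 8: fire ε:  (p0=2, p1=3, p2=4, p3=0, p4=13) → (p0=2, p1=1, p2=3, p3=0, p4=15)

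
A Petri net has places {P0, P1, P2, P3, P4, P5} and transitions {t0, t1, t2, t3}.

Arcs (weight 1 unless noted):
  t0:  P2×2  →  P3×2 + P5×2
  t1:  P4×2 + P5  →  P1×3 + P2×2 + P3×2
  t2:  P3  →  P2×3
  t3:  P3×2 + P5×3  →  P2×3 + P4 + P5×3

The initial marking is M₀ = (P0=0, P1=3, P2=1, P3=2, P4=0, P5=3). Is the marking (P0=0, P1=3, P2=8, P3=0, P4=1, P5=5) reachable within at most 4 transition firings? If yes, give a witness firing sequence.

YES — reachable via ⟨t2, t0, t2, t3⟩ (4 firings)

step 1: fire t2:  (P0=0, P1=3, P2=1, P3=2, P4=0, P5=3) → (P0=0, P1=3, P2=4, P3=1, P4=0, P5=3)
step 2: fire t0:  (P0=0, P1=3, P2=4, P3=1, P4=0, P5=3) → (P0=0, P1=3, P2=2, P3=3, P4=0, P5=5)
step 3: fire t2:  (P0=0, P1=3, P2=2, P3=3, P4=0, P5=5) → (P0=0, P1=3, P2=5, P3=2, P4=0, P5=5)
step 4: fire t3:  (P0=0, P1=3, P2=5, P3=2, P4=0, P5=5) → (P0=0, P1=3, P2=8, P3=0, P4=1, P5=5)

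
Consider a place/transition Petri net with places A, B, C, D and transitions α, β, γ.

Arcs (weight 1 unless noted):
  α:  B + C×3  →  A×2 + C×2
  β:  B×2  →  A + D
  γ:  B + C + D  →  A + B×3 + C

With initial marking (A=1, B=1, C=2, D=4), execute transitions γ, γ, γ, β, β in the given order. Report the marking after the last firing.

step 1: fire γ:  (A=1, B=1, C=2, D=4) → (A=2, B=3, C=2, D=3)
step 2: fire γ:  (A=2, B=3, C=2, D=3) → (A=3, B=5, C=2, D=2)
step 3: fire γ:  (A=3, B=5, C=2, D=2) → (A=4, B=7, C=2, D=1)
step 4: fire β:  (A=4, B=7, C=2, D=1) → (A=5, B=5, C=2, D=2)
step 5: fire β:  (A=5, B=5, C=2, D=2) → (A=6, B=3, C=2, D=3)

(A=6, B=3, C=2, D=3)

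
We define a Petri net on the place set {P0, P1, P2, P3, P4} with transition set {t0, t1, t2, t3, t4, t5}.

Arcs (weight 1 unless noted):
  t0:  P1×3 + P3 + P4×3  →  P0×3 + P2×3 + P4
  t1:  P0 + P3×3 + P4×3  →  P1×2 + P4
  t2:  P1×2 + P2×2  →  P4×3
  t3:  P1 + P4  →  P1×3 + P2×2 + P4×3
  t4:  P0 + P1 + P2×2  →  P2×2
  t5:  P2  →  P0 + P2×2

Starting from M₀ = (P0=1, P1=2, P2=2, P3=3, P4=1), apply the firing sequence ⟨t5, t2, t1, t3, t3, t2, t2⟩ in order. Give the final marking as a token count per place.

(P0=1, P1=2, P2=1, P3=0, P4=12)

step 1: fire t5:  (P0=1, P1=2, P2=2, P3=3, P4=1) → (P0=2, P1=2, P2=3, P3=3, P4=1)
step 2: fire t2:  (P0=2, P1=2, P2=3, P3=3, P4=1) → (P0=2, P1=0, P2=1, P3=3, P4=4)
step 3: fire t1:  (P0=2, P1=0, P2=1, P3=3, P4=4) → (P0=1, P1=2, P2=1, P3=0, P4=2)
step 4: fire t3:  (P0=1, P1=2, P2=1, P3=0, P4=2) → (P0=1, P1=4, P2=3, P3=0, P4=4)
step 5: fire t3:  (P0=1, P1=4, P2=3, P3=0, P4=4) → (P0=1, P1=6, P2=5, P3=0, P4=6)
step 6: fire t2:  (P0=1, P1=6, P2=5, P3=0, P4=6) → (P0=1, P1=4, P2=3, P3=0, P4=9)
step 7: fire t2:  (P0=1, P1=4, P2=3, P3=0, P4=9) → (P0=1, P1=2, P2=1, P3=0, P4=12)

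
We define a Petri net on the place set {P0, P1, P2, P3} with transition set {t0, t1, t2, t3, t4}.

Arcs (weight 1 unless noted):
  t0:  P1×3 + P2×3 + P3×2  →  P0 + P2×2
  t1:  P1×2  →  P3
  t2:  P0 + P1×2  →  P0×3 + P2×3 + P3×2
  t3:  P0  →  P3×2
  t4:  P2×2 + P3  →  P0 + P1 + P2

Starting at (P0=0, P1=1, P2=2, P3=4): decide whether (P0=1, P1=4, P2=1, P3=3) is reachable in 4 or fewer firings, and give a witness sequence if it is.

NO — not reachable within 4 firings

depth 0: 1 marking
depth 1: 2 markings reached so far
depth 2: 5 markings reached so far
depth 3: 8 markings reached so far
depth 4: 11 markings reached so far
target is not among the 11 markings reachable within 4 steps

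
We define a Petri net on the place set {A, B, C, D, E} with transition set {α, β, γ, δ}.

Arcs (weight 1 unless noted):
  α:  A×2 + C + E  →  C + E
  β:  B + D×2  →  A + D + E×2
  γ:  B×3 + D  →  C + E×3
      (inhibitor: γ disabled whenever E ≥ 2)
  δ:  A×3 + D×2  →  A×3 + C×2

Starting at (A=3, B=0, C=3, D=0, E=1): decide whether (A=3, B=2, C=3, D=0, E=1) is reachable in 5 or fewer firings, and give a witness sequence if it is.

NO — not reachable within 5 firings

depth 0: 1 marking
depth 1: 2 markings reached so far
depth 2: 2 markings reached so far
(frontier empty at depth 2; search complete)
target is not among the 2 markings reachable within 5 steps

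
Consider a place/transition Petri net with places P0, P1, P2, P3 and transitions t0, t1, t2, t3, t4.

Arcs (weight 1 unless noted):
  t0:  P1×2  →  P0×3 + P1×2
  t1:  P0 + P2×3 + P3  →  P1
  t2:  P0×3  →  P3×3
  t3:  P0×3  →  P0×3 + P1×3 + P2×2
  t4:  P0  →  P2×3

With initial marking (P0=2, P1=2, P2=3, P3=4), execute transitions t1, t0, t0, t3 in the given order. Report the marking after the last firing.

step 1: fire t1:  (P0=2, P1=2, P2=3, P3=4) → (P0=1, P1=3, P2=0, P3=3)
step 2: fire t0:  (P0=1, P1=3, P2=0, P3=3) → (P0=4, P1=3, P2=0, P3=3)
step 3: fire t0:  (P0=4, P1=3, P2=0, P3=3) → (P0=7, P1=3, P2=0, P3=3)
step 4: fire t3:  (P0=7, P1=3, P2=0, P3=3) → (P0=7, P1=6, P2=2, P3=3)

(P0=7, P1=6, P2=2, P3=3)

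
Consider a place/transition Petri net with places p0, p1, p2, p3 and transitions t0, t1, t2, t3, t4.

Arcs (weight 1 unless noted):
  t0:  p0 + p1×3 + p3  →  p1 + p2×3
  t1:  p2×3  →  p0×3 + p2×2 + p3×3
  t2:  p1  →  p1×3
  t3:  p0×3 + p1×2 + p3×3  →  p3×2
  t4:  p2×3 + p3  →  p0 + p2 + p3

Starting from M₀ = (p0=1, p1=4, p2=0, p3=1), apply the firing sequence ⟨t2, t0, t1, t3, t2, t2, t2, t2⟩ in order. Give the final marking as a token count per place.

(p0=0, p1=10, p2=2, p3=2)

step 1: fire t2:  (p0=1, p1=4, p2=0, p3=1) → (p0=1, p1=6, p2=0, p3=1)
step 2: fire t0:  (p0=1, p1=6, p2=0, p3=1) → (p0=0, p1=4, p2=3, p3=0)
step 3: fire t1:  (p0=0, p1=4, p2=3, p3=0) → (p0=3, p1=4, p2=2, p3=3)
step 4: fire t3:  (p0=3, p1=4, p2=2, p3=3) → (p0=0, p1=2, p2=2, p3=2)
step 5: fire t2:  (p0=0, p1=2, p2=2, p3=2) → (p0=0, p1=4, p2=2, p3=2)
step 6: fire t2:  (p0=0, p1=4, p2=2, p3=2) → (p0=0, p1=6, p2=2, p3=2)
step 7: fire t2:  (p0=0, p1=6, p2=2, p3=2) → (p0=0, p1=8, p2=2, p3=2)
step 8: fire t2:  (p0=0, p1=8, p2=2, p3=2) → (p0=0, p1=10, p2=2, p3=2)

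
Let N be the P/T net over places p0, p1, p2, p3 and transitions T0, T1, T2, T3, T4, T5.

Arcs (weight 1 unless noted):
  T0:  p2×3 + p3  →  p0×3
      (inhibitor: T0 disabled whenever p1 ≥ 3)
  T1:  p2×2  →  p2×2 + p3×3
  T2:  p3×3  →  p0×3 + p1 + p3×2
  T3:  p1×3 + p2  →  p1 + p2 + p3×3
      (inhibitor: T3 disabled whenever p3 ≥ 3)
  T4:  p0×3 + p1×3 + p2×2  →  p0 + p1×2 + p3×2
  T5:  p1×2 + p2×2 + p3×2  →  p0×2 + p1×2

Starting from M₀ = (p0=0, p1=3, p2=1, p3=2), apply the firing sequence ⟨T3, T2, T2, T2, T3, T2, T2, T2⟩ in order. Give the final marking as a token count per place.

(p0=18, p1=5, p2=1, p3=2)

step 1: fire T3:  (p0=0, p1=3, p2=1, p3=2) → (p0=0, p1=1, p2=1, p3=5)
step 2: fire T2:  (p0=0, p1=1, p2=1, p3=5) → (p0=3, p1=2, p2=1, p3=4)
step 3: fire T2:  (p0=3, p1=2, p2=1, p3=4) → (p0=6, p1=3, p2=1, p3=3)
step 4: fire T2:  (p0=6, p1=3, p2=1, p3=3) → (p0=9, p1=4, p2=1, p3=2)
step 5: fire T3:  (p0=9, p1=4, p2=1, p3=2) → (p0=9, p1=2, p2=1, p3=5)
step 6: fire T2:  (p0=9, p1=2, p2=1, p3=5) → (p0=12, p1=3, p2=1, p3=4)
step 7: fire T2:  (p0=12, p1=3, p2=1, p3=4) → (p0=15, p1=4, p2=1, p3=3)
step 8: fire T2:  (p0=15, p1=4, p2=1, p3=3) → (p0=18, p1=5, p2=1, p3=2)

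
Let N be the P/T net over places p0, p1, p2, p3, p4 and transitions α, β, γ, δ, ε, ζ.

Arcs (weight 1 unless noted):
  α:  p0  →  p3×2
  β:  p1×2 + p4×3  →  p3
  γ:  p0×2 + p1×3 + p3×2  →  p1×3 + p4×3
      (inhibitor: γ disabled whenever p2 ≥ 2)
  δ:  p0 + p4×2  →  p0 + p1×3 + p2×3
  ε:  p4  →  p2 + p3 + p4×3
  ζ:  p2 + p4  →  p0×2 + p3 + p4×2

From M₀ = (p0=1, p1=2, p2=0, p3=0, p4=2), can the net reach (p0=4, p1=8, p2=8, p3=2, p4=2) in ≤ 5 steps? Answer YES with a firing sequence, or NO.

depth 0: 1 marking
depth 1: 4 markings reached so far
depth 2: 10 markings reached so far
depth 3: 21 markings reached so far
depth 4: 41 markings reached so far
depth 5: 74 markings reached so far
target is not among the 74 markings reachable within 5 steps

NO — not reachable within 5 firings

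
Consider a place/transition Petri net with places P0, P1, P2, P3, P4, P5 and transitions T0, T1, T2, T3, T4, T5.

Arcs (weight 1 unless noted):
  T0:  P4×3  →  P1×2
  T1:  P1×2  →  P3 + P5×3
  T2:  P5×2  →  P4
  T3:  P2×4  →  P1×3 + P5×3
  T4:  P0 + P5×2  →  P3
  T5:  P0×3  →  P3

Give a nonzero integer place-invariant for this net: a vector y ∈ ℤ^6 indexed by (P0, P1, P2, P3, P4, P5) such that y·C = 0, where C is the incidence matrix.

y = (P0:1, P1:3, P2:3, P3:3, P4:2, P5:1)

Incidence matrix C (rows=places, cols=transitions):
       T0   T1   T2   T3   T4   T5
   P0   0    0    0    0   -1   -3
   P1   2   -2    0    3    0    0
   P2   0    0    0   -4    0    0
   P3   0    1    0    0    1    1
   P4  -3    0    1    0    0    0
   P5   0    3   -2    3   -2    0

Candidate y = [1, 3, 3, 3, 2, 1]; check y·C column-wise:
  col T0: 1·0 + 3·2 + 3·0 + 3·0 + 2·-3 + 1·0 = 0
  col T1: 1·0 + 3·-2 + 3·0 + 3·1 + 2·0 + 1·3 = 0
  col T2: 1·0 + 3·0 + 3·0 + 3·0 + 2·1 + 1·-2 = 0
  col T3: 1·0 + 3·3 + 3·-4 + 3·0 + 2·0 + 1·3 = 0
  col T4: 1·-1 + 3·0 + 3·0 + 3·1 + 2·0 + 1·-2 = 0
  col T5: 1·-3 + 3·0 + 3·0 + 3·1 + 2·0 + 1·0 = 0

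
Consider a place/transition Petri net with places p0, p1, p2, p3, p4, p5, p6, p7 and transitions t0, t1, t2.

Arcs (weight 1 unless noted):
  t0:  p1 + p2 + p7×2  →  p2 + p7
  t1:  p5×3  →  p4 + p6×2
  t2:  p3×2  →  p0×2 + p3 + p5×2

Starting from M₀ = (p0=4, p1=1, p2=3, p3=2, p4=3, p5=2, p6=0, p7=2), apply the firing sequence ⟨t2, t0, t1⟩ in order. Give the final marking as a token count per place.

step 1: fire t2:  (p0=4, p1=1, p2=3, p3=2, p4=3, p5=2, p6=0, p7=2) → (p0=6, p1=1, p2=3, p3=1, p4=3, p5=4, p6=0, p7=2)
step 2: fire t0:  (p0=6, p1=1, p2=3, p3=1, p4=3, p5=4, p6=0, p7=2) → (p0=6, p1=0, p2=3, p3=1, p4=3, p5=4, p6=0, p7=1)
step 3: fire t1:  (p0=6, p1=0, p2=3, p3=1, p4=3, p5=4, p6=0, p7=1) → (p0=6, p1=0, p2=3, p3=1, p4=4, p5=1, p6=2, p7=1)

(p0=6, p1=0, p2=3, p3=1, p4=4, p5=1, p6=2, p7=1)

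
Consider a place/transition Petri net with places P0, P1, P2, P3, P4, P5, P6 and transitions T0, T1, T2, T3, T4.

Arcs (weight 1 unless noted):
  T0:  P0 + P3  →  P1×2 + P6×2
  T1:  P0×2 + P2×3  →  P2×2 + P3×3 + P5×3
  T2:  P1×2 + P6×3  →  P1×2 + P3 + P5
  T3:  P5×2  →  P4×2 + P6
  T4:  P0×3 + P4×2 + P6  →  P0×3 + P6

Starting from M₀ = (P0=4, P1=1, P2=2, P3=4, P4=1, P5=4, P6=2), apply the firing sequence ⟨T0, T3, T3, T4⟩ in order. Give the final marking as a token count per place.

step 1: fire T0:  (P0=4, P1=1, P2=2, P3=4, P4=1, P5=4, P6=2) → (P0=3, P1=3, P2=2, P3=3, P4=1, P5=4, P6=4)
step 2: fire T3:  (P0=3, P1=3, P2=2, P3=3, P4=1, P5=4, P6=4) → (P0=3, P1=3, P2=2, P3=3, P4=3, P5=2, P6=5)
step 3: fire T3:  (P0=3, P1=3, P2=2, P3=3, P4=3, P5=2, P6=5) → (P0=3, P1=3, P2=2, P3=3, P4=5, P5=0, P6=6)
step 4: fire T4:  (P0=3, P1=3, P2=2, P3=3, P4=5, P5=0, P6=6) → (P0=3, P1=3, P2=2, P3=3, P4=3, P5=0, P6=6)

(P0=3, P1=3, P2=2, P3=3, P4=3, P5=0, P6=6)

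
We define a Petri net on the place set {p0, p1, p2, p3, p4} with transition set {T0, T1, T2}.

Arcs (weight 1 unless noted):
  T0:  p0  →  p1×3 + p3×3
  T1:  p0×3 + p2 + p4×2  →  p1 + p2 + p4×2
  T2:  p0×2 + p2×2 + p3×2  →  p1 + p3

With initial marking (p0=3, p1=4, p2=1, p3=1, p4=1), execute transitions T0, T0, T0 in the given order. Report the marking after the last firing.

step 1: fire T0:  (p0=3, p1=4, p2=1, p3=1, p4=1) → (p0=2, p1=7, p2=1, p3=4, p4=1)
step 2: fire T0:  (p0=2, p1=7, p2=1, p3=4, p4=1) → (p0=1, p1=10, p2=1, p3=7, p4=1)
step 3: fire T0:  (p0=1, p1=10, p2=1, p3=7, p4=1) → (p0=0, p1=13, p2=1, p3=10, p4=1)

(p0=0, p1=13, p2=1, p3=10, p4=1)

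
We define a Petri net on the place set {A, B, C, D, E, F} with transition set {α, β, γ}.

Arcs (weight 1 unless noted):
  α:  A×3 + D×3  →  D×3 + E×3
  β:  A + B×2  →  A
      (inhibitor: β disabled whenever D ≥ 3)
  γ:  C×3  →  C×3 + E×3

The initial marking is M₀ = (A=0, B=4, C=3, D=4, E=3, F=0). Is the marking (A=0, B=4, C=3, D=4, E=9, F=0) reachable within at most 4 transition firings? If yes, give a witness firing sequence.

YES — reachable via ⟨γ, γ⟩ (2 firings)

step 1: fire γ:  (A=0, B=4, C=3, D=4, E=3, F=0) → (A=0, B=4, C=3, D=4, E=6, F=0)
step 2: fire γ:  (A=0, B=4, C=3, D=4, E=6, F=0) → (A=0, B=4, C=3, D=4, E=9, F=0)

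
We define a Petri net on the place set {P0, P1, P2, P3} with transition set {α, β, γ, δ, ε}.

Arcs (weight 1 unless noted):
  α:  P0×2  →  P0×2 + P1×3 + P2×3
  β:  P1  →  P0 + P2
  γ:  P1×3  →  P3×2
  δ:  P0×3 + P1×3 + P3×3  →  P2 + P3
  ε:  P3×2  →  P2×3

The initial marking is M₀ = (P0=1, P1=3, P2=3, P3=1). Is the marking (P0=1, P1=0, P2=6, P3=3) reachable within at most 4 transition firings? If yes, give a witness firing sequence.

depth 0: 1 marking
depth 1: 3 markings reached so far
depth 2: 6 markings reached so far
depth 3: 10 markings reached so far
depth 4: 16 markings reached so far
target is not among the 16 markings reachable within 4 steps

NO — not reachable within 4 firings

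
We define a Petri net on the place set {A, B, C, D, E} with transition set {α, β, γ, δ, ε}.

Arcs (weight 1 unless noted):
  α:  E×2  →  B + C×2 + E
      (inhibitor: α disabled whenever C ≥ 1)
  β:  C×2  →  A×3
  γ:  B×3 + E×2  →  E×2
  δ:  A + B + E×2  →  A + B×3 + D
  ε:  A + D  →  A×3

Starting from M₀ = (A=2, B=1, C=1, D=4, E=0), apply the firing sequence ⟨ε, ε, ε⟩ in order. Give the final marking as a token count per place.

step 1: fire ε:  (A=2, B=1, C=1, D=4, E=0) → (A=4, B=1, C=1, D=3, E=0)
step 2: fire ε:  (A=4, B=1, C=1, D=3, E=0) → (A=6, B=1, C=1, D=2, E=0)
step 3: fire ε:  (A=6, B=1, C=1, D=2, E=0) → (A=8, B=1, C=1, D=1, E=0)

(A=8, B=1, C=1, D=1, E=0)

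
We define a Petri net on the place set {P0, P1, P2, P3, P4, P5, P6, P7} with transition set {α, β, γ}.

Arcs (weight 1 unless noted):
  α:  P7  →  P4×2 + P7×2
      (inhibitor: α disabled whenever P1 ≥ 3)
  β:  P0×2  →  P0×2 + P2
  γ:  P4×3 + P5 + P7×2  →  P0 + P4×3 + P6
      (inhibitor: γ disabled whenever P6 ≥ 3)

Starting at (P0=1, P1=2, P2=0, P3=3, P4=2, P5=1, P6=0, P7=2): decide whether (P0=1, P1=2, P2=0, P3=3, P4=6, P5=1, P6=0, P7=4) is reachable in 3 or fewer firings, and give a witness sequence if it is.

step 1: fire α:  (P0=1, P1=2, P2=0, P3=3, P4=2, P5=1, P6=0, P7=2) → (P0=1, P1=2, P2=0, P3=3, P4=4, P5=1, P6=0, P7=3)
step 2: fire α:  (P0=1, P1=2, P2=0, P3=3, P4=4, P5=1, P6=0, P7=3) → (P0=1, P1=2, P2=0, P3=3, P4=6, P5=1, P6=0, P7=4)

YES — reachable via ⟨α, α⟩ (2 firings)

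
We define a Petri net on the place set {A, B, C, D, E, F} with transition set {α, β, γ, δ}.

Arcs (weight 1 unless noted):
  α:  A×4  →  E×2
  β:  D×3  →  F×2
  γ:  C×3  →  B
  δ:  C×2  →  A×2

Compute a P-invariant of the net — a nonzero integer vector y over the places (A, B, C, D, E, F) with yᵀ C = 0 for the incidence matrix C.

Incidence matrix C (rows=places, cols=transitions):
        α    β    γ    δ
    A  -4    0    0    2
    B   0    0    1    0
    C   0    0   -3   -2
    D   0   -3    0    0
    E   2    0    0    0
    F   0    2    0    0

Candidate y = [1, 3, 1, 0, 2, 0]; check y·C column-wise:
  col α: 1·-4 + 3·0 + 1·0 + 2·2 = 0
  col β: 1·0 + 3·0 + 1·0 + 0·-3 + 2·0 + 0·2 = 0
  col γ: 1·0 + 3·1 + 1·-3 + 2·0 = 0
  col δ: 1·2 + 3·0 + 1·-2 + 2·0 = 0

y = (A:1, B:3, C:1, D:0, E:2, F:0)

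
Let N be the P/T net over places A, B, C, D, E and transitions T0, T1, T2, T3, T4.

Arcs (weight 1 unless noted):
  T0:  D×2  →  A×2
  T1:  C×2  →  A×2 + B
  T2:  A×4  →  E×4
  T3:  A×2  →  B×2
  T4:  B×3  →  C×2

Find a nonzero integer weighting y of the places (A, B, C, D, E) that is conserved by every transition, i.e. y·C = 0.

Incidence matrix C (rows=places, cols=transitions):
       T0   T1   T2   T3   T4
    A   2    2   -4   -2    0
    B   0    1    0    2   -3
    C   0   -2    0    0    2
    D  -2    0    0    0    0
    E   0    0    4    0    0

Candidate y = [2, 2, 3, 2, 2]; check y·C column-wise:
  col T0: 2·2 + 2·0 + 3·0 + 2·-2 + 2·0 = 0
  col T1: 2·2 + 2·1 + 3·-2 + 2·0 + 2·0 = 0
  col T2: 2·-4 + 2·0 + 3·0 + 2·0 + 2·4 = 0
  col T3: 2·-2 + 2·2 + 3·0 + 2·0 + 2·0 = 0
  col T4: 2·0 + 2·-3 + 3·2 + 2·0 + 2·0 = 0

y = (A:2, B:2, C:3, D:2, E:2)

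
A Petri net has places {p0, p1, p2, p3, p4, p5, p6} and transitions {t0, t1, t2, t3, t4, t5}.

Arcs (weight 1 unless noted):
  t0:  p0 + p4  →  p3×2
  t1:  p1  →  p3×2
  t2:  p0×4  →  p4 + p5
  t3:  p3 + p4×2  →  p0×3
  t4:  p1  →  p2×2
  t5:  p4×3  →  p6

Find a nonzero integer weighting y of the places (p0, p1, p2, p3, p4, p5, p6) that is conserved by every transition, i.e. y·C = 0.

Incidence matrix C (rows=places, cols=transitions):
       t0   t1   t2   t3   t4   t5
   p0  -1    0   -4    3    0    0
   p1   0   -1    0    0   -1    0
   p2   0    0    0    0    2    0
   p3   2    2    0   -1    0    0
   p4  -1    0    1   -2    0   -3
   p5   0    0    1    0    0    0
   p6   0    0    0    0    0    1

Candidate y = [1, 2, 1, 1, 1, 3, 3]; check y·C column-wise:
  col t0: 1·-1 + 2·0 + 1·0 + 1·2 + 1·-1 + 3·0 + 3·0 = 0
  col t1: 1·0 + 2·-1 + 1·0 + 1·2 + 1·0 + 3·0 + 3·0 = 0
  col t2: 1·-4 + 2·0 + 1·0 + 1·0 + 1·1 + 3·1 + 3·0 = 0
  col t3: 1·3 + 2·0 + 1·0 + 1·-1 + 1·-2 + 3·0 + 3·0 = 0
  col t4: 1·0 + 2·-1 + 1·2 + 1·0 + 1·0 + 3·0 + 3·0 = 0
  col t5: 1·0 + 2·0 + 1·0 + 1·0 + 1·-3 + 3·0 + 3·1 = 0

y = (p0:1, p1:2, p2:1, p3:1, p4:1, p5:3, p6:3)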